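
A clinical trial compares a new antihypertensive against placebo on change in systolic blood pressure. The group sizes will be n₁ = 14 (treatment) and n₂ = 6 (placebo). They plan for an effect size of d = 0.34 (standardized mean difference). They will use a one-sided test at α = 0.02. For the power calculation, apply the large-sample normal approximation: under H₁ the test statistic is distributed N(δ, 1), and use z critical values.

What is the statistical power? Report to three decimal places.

Power ≈ 0.087

Noncentrality parameter: δ = d / √(1/n₁ + 1/n₂) = 0.34 / √(1/14 + 1/6) = 0.6968
Critical value for a one-sided test at α = 0.02: z_α = 2.054.
Power = Φ(δ − 2.054) = Φ(-1.357) = 0.0874.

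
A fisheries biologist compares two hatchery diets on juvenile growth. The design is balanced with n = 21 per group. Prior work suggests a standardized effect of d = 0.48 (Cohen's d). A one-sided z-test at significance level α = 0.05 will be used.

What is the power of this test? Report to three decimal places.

Noncentrality parameter: δ = d·√(n/2) = 0.48 × √(21/2) = 1.5554
One-sided α = 0.05 → critical value z_{0.05} = 1.645.
Power = P(Z > 1.645 − δ) = Φ(-0.089) = 0.4644.

Power ≈ 0.464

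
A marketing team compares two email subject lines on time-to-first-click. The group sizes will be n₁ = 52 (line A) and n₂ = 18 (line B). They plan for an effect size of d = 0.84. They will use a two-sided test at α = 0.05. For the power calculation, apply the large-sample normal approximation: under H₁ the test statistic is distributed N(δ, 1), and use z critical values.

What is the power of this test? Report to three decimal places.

Noncentrality parameter: δ = d / √(1/n₁ + 1/n₂) = 0.84 / √(1/52 + 1/18) = 3.0716
Two-sided α = 0.05 → critical value z_{0.025} = 1.960.
Power = Φ(δ − 1.960) + Φ(−δ − 1.960) = Φ(1.112) + Φ(-5.032) = 0.8669 + 0.0000 = 0.8669.

Power ≈ 0.867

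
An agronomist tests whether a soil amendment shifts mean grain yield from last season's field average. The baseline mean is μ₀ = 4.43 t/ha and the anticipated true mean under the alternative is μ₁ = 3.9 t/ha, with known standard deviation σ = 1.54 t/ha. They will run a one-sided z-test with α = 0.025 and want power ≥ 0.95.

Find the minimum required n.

Standardized effect: d = |μ₁ − μ₀| / σ = |3.9 − 4.43| / 1.54 = 0.3442
For power 0.95 need Φ(δ − z_{0.025}) = 0.95, so δ = z_{0.025} + z_{0.05} = 1.960 + 1.645 = 3.605.
δ = d·√n ⇒ n = (δ/d)² = (3.605 / 0.3442)² = 109.71.
Rounding up, n = 110.

n = 110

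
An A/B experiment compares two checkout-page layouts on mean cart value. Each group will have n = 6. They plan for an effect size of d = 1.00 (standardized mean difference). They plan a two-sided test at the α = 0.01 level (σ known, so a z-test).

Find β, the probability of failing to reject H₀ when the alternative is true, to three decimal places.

β ≈ 0.801

Noncentrality parameter: λ = d·√(n/2) = 1.00 × √(6/2) = 1.7321
Two-sided α = 0.01 → critical value z_{0.005} = 2.576.
Power = Φ(λ − 2.576) + Φ(−λ − 2.576) = Φ(-0.844) + Φ(-4.308) = 0.1994 + 0.0000 = 0.1994.
Type II error: β = 1 − power = 1 − 0.1994 = 0.8006.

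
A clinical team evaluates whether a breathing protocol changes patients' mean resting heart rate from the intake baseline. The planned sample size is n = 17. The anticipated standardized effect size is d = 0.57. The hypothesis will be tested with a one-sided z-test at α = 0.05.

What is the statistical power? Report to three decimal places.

Power ≈ 0.760

Noncentrality parameter: δ = d·√n = 0.57 × √17 = 2.3502
Critical value for a one-sided test at α = 0.05: z_α = 1.645.
Power = P(Z > 1.645 − δ) = Φ(0.705) = 0.7597.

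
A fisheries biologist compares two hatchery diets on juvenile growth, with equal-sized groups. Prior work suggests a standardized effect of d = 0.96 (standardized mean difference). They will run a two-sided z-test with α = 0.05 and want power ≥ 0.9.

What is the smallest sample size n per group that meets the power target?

Set Φ(δ − 1.960) = 0.9; then δ − 1.960 = Φ⁻¹(0.9) = 1.282, giving δ = 3.242.
(Ignoring the negligible lower-tail rejection probability gives the usual closed-form inversion.)
δ = d·√(n/2) ⇒ n = 2(δ/d)² = 2 × (3.242 / 0.96)² = 22.80.
Rounding up, n = 23 per group.

n = 23 per group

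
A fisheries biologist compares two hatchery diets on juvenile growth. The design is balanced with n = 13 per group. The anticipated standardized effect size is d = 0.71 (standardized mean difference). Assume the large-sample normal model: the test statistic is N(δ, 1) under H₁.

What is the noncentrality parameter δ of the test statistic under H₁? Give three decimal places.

δ ≈ 1.810

δ = d·√(n/2) = 0.71 × √(13/2) = 1.8102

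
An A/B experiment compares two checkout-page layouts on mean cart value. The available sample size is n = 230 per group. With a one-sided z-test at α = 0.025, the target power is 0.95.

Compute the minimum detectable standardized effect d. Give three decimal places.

d ≈ 0.336

Need Φ(δ − 1.960) = 0.95, so δ = 1.960 + 1.645 = 3.605.
δ = d·√(n/2) ⇒ d = δ/√(n/2) = 3.605/√(230/2) = 0.3362.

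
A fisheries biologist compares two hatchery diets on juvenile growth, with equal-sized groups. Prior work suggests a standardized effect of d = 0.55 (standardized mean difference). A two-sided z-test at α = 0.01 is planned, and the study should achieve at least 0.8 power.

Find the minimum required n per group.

n = 78 per group

For power 0.8 need Φ(δ − z_{0.005}) = 0.8, so δ = z_{0.005} + z_{0.20} = 2.576 + 0.842 = 3.417.
(For δ > 0 the lower-tail rejection region contributes negligibly to power, so the one-term inversion is standard.)
δ = d·√(n/2) ⇒ n = 2(δ/d)² = 2 × (3.417 / 0.55)² = 77.22.
Round up to the next whole unit.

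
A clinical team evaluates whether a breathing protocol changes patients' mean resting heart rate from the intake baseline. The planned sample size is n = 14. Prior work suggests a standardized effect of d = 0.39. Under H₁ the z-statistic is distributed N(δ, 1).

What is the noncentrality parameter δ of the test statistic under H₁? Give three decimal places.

The noncentrality parameter scales effect size by the design's sample-size factor: δ = d·√n = 0.39 × √14 = 1.4592

δ ≈ 1.459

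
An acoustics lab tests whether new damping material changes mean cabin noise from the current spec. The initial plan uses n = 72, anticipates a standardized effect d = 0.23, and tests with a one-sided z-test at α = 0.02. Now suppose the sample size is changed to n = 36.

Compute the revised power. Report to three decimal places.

With n = 36: δ = d·√n = 0.23 × √36 = 1.3800. Critical value z_{0.02} = 2.054.
Revised power = Φ(δ − 2.054) = Φ(-0.674) = 0.2502.

Power ≈ 0.250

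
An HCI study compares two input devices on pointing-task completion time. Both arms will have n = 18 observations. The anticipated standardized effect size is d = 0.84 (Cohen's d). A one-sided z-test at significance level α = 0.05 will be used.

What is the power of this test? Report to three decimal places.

Noncentrality parameter: δ = d·√(n/2) = 0.84 × √(18/2) = 2.5200
Critical value for a one-sided test at α = 0.05: z_α = 1.645.
Power = P(Z > 1.645 − δ) = Φ(0.875) = 0.8093.

Power ≈ 0.809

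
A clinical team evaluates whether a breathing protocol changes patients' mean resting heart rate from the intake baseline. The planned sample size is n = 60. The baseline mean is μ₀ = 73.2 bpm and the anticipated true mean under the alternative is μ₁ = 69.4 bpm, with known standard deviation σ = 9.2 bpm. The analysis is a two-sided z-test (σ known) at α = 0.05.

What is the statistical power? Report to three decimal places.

Power ≈ 0.892

Standardized effect: d = |μ₁ − μ₀| / σ = |69.4 − 73.2| / 9.2 = 0.4130
Noncentrality parameter: δ = d·√n = 0.4130 × √60 = 3.1994
Two-sided α = 0.05 → critical value z_{0.025} = 1.960.
Power = Φ(δ − 1.960) + Φ(−δ − 1.960) = Φ(1.239) + Φ(-5.159) = 0.8924 + 0.0000 = 0.8924.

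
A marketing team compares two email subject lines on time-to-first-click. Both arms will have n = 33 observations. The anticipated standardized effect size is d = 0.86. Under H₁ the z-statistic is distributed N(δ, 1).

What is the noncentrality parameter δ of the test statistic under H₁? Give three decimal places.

The noncentrality parameter scales effect size by the design's sample-size factor: δ = d·√(n/2) = 0.86 × √(33/2) = 3.4933

δ ≈ 3.493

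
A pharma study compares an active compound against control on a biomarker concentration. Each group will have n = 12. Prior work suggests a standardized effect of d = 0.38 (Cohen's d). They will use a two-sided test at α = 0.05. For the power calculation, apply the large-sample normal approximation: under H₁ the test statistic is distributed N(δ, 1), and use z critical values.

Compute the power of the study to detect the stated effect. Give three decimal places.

Noncentrality parameter: δ = d·√(n/2) = 0.38 × √(12/2) = 0.9308
Two-sided α = 0.05 → critical value z_{0.025} = 1.960.
Power = Φ(δ − 1.960) + Φ(−δ − 1.960) = Φ(-1.029) + Φ(-2.891) = 0.1517 + 0.0019 = 0.1536.

Power ≈ 0.154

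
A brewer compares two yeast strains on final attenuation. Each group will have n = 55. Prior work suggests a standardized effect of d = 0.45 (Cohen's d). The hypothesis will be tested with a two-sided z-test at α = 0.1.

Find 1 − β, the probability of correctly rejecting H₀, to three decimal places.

Noncentrality parameter: δ = d·√(n/2) = 0.45 × √(55/2) = 2.3598
Critical value for a two-sided test at α = 0.1: z_{α/2} = 1.645.
Power = Φ(δ − 1.645) + Φ(−δ − 1.645) = Φ(0.715) + Φ(-4.005) = 0.7627 + 0.0000 = 0.7627.

Power ≈ 0.763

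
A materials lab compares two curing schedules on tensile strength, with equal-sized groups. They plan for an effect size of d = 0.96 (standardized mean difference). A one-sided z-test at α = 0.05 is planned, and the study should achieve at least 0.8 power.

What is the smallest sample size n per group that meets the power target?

For power 0.8 need Φ(δ − z_{0.05}) = 0.8, so δ = z_{0.05} + z_{0.20} = 1.645 + 0.842 = 2.486.
δ = d·√(n/2) ⇒ n = 2(δ/d)² = 2 × (2.486 / 0.96)² = 13.42.
Rounding up, n = 14 per group.

n = 14 per group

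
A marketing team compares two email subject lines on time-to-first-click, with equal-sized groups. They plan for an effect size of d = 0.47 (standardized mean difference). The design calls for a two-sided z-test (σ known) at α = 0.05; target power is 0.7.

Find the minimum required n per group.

For power 0.7 need Φ(δ − z_{0.025}) = 0.7, so δ = z_{0.025} + z_{0.30} = 1.960 + 0.524 = 2.484.
(For δ > 0 the lower-tail rejection region contributes negligibly to power, so the one-term inversion is standard.)
δ = d·√(n/2) ⇒ n = 2(δ/d)² = 2 × (2.484 / 0.47)² = 55.88.
Rounding up, n = 56 per group.

n = 56 per group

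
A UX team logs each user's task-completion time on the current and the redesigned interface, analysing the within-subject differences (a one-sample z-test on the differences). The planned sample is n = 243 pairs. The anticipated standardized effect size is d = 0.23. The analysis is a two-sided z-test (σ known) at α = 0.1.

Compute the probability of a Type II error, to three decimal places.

Noncentrality parameter: δ = d·√n = 0.23 × √243 = 3.5853
Critical value for a two-sided test at α = 0.1: z_{α/2} = 1.645.
Power = Φ(δ − 1.645) + Φ(−δ − 1.645) = Φ(1.940) + Φ(-5.230) = 0.9738 + 0.0000 = 0.9738.
Type II error: β = 1 − power = 1 − 0.9738 = 0.0262.

β ≈ 0.026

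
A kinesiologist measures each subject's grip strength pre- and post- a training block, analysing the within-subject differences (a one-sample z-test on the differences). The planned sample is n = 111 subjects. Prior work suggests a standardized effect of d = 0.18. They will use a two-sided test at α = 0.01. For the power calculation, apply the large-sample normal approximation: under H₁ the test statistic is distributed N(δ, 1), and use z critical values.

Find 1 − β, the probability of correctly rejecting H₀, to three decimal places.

Noncentrality parameter: δ = d·√n = 0.18 × √111 = 1.8964
Two-sided α = 0.01 → critical value z_{0.005} = 2.576.
Power = Φ(δ − 2.576) + Φ(−δ − 2.576) = Φ(-0.679) + Φ(-4.472) = 0.2484 + 0.0000 = 0.2484.

Power ≈ 0.248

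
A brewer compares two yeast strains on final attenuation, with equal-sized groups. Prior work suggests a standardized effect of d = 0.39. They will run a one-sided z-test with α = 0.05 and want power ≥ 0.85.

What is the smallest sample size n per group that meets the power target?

Set Φ(δ − 1.645) = 0.85; then δ − 1.645 = Φ⁻¹(0.85) = 1.036, giving δ = 2.681.
δ = d·√(n/2) ⇒ n = 2(δ/d)² = 2 × (2.681 / 0.39)² = 94.53.
Round up to the next whole unit.

n = 95 per group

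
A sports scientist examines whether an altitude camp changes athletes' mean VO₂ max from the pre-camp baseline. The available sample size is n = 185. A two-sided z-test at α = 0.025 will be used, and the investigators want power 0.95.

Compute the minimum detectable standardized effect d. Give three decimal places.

d ≈ 0.286

Need Φ(δ − 2.241) = 0.95, so δ = 2.241 + 1.645 = 3.886.
(The second rejection-region term Φ(−δ − z_{α/2}) is negligible and dropped.)
δ = d·√n ⇒ d = δ/√n = 3.886/√185 = 0.2857.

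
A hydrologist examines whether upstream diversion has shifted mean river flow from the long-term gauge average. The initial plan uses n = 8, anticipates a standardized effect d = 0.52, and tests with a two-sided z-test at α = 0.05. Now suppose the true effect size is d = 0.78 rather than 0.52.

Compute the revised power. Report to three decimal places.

With d = 0.78: δ = d·√n = 0.78 × √8 = 2.2062. Critical value z_{0.025} = 1.960.
Revised power = Φ(δ − 1.960) + Φ(−δ − 1.960) = Φ(0.246) + Φ(-4.166) = 0.5972 + 0.0000 = 0.5973.

Power ≈ 0.597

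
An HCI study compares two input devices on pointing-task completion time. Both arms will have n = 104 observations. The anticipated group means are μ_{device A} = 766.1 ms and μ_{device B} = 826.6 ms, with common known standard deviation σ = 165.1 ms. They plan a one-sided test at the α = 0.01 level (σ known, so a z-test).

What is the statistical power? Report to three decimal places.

Standardized effect: d = |μ_{device A} − μ_{device B}| / σ = |766.1 − 826.6| / 165.1 = 0.3664
Noncentrality parameter: δ = d·√(n/2) = 0.3664 × √(104/2) = 2.6425
One-sided α = 0.01 → critical value z_{0.01} = 2.326.
Power = P(Z > 2.326 − δ) = Φ(0.316) = 0.6240.

Power ≈ 0.624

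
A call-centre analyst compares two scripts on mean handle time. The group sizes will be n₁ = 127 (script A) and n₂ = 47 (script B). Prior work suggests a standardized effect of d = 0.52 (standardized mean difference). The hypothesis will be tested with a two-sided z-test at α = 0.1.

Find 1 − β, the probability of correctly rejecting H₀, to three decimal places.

Noncentrality parameter: λ = d / √(1/n₁ + 1/n₂) = 0.52 / √(1/127 + 1/47) = 3.0456
Two-sided α = 0.1 → critical value z_{0.05} = 1.645.
Power = Φ(λ − 1.645) + Φ(−λ − 1.645) = Φ(1.401) + Φ(-4.691) = 0.9194 + 0.0000 = 0.9194.

Power ≈ 0.919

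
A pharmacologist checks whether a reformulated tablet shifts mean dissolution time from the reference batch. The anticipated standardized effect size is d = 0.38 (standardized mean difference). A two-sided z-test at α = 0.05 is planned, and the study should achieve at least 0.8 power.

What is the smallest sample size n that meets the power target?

n = 55

For power 0.8 need Φ(δ − z_{0.025}) = 0.8, so δ = z_{0.025} + z_{0.20} = 1.960 + 0.842 = 2.802.
(For δ > 0 the lower-tail rejection region contributes negligibly to power, so the one-term inversion is standard.)
δ = d·√n ⇒ n = (δ/d)² = (2.802 / 0.38)² = 54.36.
Rounding up, n = 55.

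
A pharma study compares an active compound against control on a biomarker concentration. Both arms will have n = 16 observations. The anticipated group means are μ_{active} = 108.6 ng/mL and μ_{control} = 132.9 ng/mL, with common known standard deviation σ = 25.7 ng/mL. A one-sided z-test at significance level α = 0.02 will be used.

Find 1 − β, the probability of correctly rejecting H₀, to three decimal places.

Standardized effect: d = |μ_{active} − μ_{control}| / σ = |108.6 − 132.9| / 25.7 = 0.9455
Noncentrality parameter: δ = d·√(n/2) = 0.9455 × √(16/2) = 2.6743
One-sided α = 0.02 → critical value z_{0.02} = 2.054.
Power = P(Z > 2.054 − δ) = Φ(0.621) = 0.7326.

Power ≈ 0.733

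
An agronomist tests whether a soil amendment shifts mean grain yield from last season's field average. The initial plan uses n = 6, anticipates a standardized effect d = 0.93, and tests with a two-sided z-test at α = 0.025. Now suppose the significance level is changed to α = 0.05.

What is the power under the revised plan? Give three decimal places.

δ = d·√n = 0.93 × √6 = 2.2780 (unchanged). New critical value: z_{0.025} = 1.960.
Revised power = Φ(δ − 1.960) + Φ(−δ − 1.960) = Φ(0.318) + Φ(-4.238) = 0.6248 + 0.0000 = 0.6248.

Power ≈ 0.625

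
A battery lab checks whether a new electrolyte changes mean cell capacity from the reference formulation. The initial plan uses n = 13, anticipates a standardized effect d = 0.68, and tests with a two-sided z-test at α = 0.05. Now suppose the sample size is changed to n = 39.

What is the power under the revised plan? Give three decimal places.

Power ≈ 0.989

With n = 39: δ = d·√n = 0.68 × √39 = 4.2466. Critical value z_{0.025} = 1.960.
Revised power = Φ(δ − 1.960) + Φ(−δ − 1.960) = Φ(2.287) + Φ(-6.207) = 0.9889 + 0.0000 = 0.9889.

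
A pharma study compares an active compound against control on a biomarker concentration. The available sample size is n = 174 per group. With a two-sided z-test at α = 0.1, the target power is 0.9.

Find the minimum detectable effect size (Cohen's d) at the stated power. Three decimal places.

Need Φ(δ − 1.645) = 0.9, so δ = 1.645 + 1.282 = 2.926.
(The second rejection-region term Φ(−δ − z_{α/2}) is negligible and dropped.)
δ = d·√(n/2) ⇒ d = δ/√(n/2) = 2.926/√(174/2) = 0.3137.

d ≈ 0.314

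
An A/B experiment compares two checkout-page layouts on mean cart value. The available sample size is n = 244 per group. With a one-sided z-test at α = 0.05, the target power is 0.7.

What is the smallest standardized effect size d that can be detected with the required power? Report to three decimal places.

Need Φ(δ − 1.645) = 0.7, so δ = 1.645 + 0.524 = 2.169.
δ = d·√(n/2) ⇒ d = δ/√(n/2) = 2.169/√(244/2) = 0.1964.

d ≈ 0.196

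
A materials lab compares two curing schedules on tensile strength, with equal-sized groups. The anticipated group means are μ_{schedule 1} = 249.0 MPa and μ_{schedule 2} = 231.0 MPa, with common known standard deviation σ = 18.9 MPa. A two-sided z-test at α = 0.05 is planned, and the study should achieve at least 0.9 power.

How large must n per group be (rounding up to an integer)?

n = 24 per group

Standardized effect: d = |μ_{schedule 1} − μ_{schedule 2}| / σ = |249.0 − 231.0| / 18.9 = 0.9524
Set Φ(δ − 1.960) = 0.9; then δ − 1.960 = Φ⁻¹(0.9) = 1.282, giving δ = 3.242.
(Ignoring the negligible lower-tail rejection probability gives the usual closed-form inversion.)
δ = d·√(n/2) ⇒ n = 2(δ/d)² = 2 × (3.242 / 0.9524)² = 23.17.
Rounding up, n = 24 per group.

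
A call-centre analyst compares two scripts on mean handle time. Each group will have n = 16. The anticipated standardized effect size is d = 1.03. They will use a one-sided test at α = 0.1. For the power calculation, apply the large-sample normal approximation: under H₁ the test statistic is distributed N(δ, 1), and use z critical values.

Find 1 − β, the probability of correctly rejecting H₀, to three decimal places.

Power ≈ 0.949

Noncentrality parameter: δ = d·√(n/2) = 1.03 × √(16/2) = 2.9133
One-sided α = 0.1 → critical value z_{0.1} = 1.282.
Power = P(Z > 1.282 − δ) = Φ(1.632) = 0.9486.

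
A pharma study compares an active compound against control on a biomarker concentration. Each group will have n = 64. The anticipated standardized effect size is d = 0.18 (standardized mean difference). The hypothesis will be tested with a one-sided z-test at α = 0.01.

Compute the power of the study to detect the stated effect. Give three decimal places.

Power ≈ 0.095

Noncentrality parameter: δ = d·√(n/2) = 0.18 × √(64/2) = 1.0182
Critical value for a one-sided test at α = 0.01: z_α = 2.326.
Power = P(Z > 2.326 − δ) = Φ(-1.308) = 0.0954.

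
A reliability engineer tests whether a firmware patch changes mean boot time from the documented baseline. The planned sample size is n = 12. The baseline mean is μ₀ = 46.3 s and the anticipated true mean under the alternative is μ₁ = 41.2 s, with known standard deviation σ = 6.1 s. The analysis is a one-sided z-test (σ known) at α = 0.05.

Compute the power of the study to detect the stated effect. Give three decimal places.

Standardized effect: d = |μ₁ − μ₀| / σ = |41.2 − 46.3| / 6.1 = 0.8361
Noncentrality parameter: δ = d·√n = 0.8361 × √12 = 2.8962
One-sided α = 0.05 → critical value z_{0.05} = 1.645.
Power = P(Z > 1.645 − δ) = Φ(1.251) = 0.8946.

Power ≈ 0.895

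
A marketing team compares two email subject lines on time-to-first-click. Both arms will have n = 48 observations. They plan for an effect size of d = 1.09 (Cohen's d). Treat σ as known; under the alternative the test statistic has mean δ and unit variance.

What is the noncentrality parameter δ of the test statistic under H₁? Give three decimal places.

δ ≈ 5.340

δ = d·√(n/2) = 1.09 × √(48/2) = 5.3399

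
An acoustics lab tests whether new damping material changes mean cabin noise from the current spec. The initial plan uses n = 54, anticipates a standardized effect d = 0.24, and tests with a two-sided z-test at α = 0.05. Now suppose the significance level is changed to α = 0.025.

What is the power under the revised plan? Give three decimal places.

δ = d·√n = 0.24 × √54 = 1.7636 (unchanged). New critical value: z_{0.0125} = 2.241.
Revised power = Φ(δ − 2.241) + Φ(−δ − 2.241) = Φ(-0.478) + Φ(-4.005) = 0.3164 + 0.0000 = 0.3164.

Power ≈ 0.316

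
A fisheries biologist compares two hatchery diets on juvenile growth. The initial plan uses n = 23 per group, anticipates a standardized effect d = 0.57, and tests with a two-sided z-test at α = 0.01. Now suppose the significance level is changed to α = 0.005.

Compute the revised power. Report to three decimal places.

Power ≈ 0.191

δ = d·√(n/2) = 0.57 × √(23/2) = 1.9330 (unchanged). New critical value: z_{0.0025} = 2.807.
Revised power = Φ(δ − 2.807) + Φ(−δ − 2.807) = Φ(-0.874) + Φ(-4.740) = 0.1910 + 0.0000 = 0.1910.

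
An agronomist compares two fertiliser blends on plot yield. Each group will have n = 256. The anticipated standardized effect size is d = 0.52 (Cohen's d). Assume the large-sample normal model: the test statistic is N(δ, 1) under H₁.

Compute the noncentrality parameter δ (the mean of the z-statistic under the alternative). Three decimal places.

The noncentrality parameter scales effect size by the design's sample-size factor: δ = d·√(n/2) = 0.52 × √(256/2) = 5.8831

δ ≈ 5.883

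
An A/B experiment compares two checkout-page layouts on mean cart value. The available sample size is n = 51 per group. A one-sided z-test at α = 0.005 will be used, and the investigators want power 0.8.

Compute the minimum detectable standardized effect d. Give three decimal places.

Need Φ(δ − 2.576) = 0.8, so δ = 2.576 + 0.842 = 3.417.
δ = d·√(n/2) ⇒ d = δ/√(n/2) = 3.417/√(51/2) = 0.6768.

d ≈ 0.677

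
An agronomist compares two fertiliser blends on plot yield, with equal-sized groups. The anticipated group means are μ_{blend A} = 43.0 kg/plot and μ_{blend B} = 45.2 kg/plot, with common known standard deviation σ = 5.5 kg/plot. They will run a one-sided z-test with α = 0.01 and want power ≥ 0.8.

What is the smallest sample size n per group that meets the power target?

n = 126 per group

Standardized effect: d = |μ_{blend A} − μ_{blend B}| / σ = |43.0 − 45.2| / 5.5 = 0.4000
For power 0.8 need Φ(δ − z_{0.01}) = 0.8, so δ = z_{0.01} + z_{0.20} = 2.326 + 0.842 = 3.168.
δ = d·√(n/2) ⇒ n = 2(δ/d)² = 2 × (3.168 / 0.4000)² = 125.45.
Rounding up, n = 126 per group.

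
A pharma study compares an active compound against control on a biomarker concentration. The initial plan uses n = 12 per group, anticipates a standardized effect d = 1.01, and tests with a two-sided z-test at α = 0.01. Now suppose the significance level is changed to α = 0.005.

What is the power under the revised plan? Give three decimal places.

Power ≈ 0.370

δ = d·√(n/2) = 1.01 × √(12/2) = 2.4740 (unchanged). New critical value: z_{0.0025} = 2.807.
Revised power = Φ(δ − 2.807) + Φ(−δ − 2.807) = Φ(-0.333) + Φ(-5.281) = 0.3695 + 0.0000 = 0.3695.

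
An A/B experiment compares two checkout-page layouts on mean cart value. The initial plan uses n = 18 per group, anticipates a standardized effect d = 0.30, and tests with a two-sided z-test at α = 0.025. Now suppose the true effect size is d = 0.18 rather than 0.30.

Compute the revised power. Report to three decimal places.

Power ≈ 0.047

With d = 0.18: δ = d·√(n/2) = 0.18 × √(18/2) = 0.5400. Critical value z_{0.0125} = 2.241.
Revised power = Φ(δ − 2.241) + Φ(−δ − 2.241) = Φ(-1.701) + Φ(-2.781) = 0.0444 + 0.0027 = 0.0471.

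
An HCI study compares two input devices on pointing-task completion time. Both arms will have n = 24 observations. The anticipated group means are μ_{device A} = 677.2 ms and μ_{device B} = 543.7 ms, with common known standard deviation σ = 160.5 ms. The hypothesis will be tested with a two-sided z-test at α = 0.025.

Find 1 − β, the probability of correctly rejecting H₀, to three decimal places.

Standardized effect: d = |μ_{device A} − μ_{device B}| / σ = |677.2 − 543.7| / 160.5 = 0.8318
Noncentrality parameter: δ = d·√(n/2) = 0.8318 × √(24/2) = 2.8814
Critical value for a two-sided test at α = 0.025: z_{α/2} = 2.241.
Power = Φ(δ − 2.241) + Φ(−δ − 2.241) = Φ(0.640) + Φ(-5.123) = 0.7389 + 0.0000 = 0.7389.

Power ≈ 0.739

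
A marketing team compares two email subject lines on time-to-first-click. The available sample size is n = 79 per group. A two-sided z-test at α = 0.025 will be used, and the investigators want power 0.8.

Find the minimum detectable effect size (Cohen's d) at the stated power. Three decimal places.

Need Φ(δ − 2.241) = 0.8, so δ = 2.241 + 0.842 = 3.083.
(The second rejection-region term Φ(−δ − z_{α/2}) is negligible and dropped.)
δ = d·√(n/2) ⇒ d = δ/√(n/2) = 3.083/√(79/2) = 0.4905.

d ≈ 0.491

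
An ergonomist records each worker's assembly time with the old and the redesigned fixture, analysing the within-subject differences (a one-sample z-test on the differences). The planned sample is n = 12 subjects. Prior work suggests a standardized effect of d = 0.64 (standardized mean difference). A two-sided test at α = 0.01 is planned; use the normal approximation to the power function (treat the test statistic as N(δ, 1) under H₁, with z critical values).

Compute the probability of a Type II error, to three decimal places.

Noncentrality parameter: δ = d·√n = 0.64 × √12 = 2.2170
Two-sided α = 0.01 → critical value z_{0.005} = 2.576.
Power = Φ(δ − 2.576) + Φ(−δ − 2.576) = Φ(-0.359) + Φ(-4.793) = 0.3599 + 0.0000 = 0.3599.
Type II error: β = 1 − power = 1 − 0.3599 = 0.6401.

β ≈ 0.640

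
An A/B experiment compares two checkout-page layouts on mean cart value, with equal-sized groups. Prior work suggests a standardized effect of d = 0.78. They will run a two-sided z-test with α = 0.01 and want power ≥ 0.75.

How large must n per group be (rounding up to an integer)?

n = 35 per group

For power 0.75 need Φ(δ − z_{0.005}) = 0.75, so δ = z_{0.005} + z_{0.25} = 2.576 + 0.674 = 3.250.
(The Φ(−δ − z_{α/2}) term is vanishingly small for δ > 0 and is dropped in the standard sample-size formula.)
δ = d·√(n/2) ⇒ n = 2(δ/d)² = 2 × (3.250 / 0.78)² = 34.73.
Round up to the next whole unit.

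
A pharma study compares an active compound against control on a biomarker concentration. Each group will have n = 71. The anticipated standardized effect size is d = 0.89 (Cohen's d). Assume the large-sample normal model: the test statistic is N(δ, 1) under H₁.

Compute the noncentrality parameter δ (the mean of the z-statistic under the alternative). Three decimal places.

δ ≈ 5.303

The noncentrality parameter scales effect size by the design's sample-size factor: δ = d·√(n/2) = 0.89 × √(71/2) = 5.3028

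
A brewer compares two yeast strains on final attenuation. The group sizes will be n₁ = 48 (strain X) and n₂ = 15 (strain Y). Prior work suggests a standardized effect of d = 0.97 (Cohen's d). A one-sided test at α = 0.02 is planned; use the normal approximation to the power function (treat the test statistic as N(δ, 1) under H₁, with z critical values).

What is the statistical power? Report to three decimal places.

Power ≈ 0.890

Noncentrality parameter: δ = d / √(1/n₁ + 1/n₂) = 0.97 / √(1/48 + 1/15) = 3.2792
One-sided α = 0.02 → critical value z_{0.02} = 2.054.
Power = Φ(δ − 2.054) = Φ(1.225) = 0.8898.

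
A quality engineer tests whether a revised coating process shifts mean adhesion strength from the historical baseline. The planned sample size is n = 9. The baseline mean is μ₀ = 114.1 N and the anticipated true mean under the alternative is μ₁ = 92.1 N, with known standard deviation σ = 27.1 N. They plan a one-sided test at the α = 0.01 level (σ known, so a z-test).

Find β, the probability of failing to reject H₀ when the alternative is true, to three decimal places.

β ≈ 0.457

Standardized effect: d = |μ₁ − μ₀| / σ = |92.1 − 114.1| / 27.1 = 0.8118
Noncentrality parameter: δ = d·√n = 0.8118 × √9 = 2.4354
Critical value for a one-sided test at α = 0.01: z_α = 2.326.
Power = P(Z > 2.326 − δ) = Φ(0.109) = 0.5434.
Type II error: β = 1 − power = 1 − 0.5434 = 0.4566.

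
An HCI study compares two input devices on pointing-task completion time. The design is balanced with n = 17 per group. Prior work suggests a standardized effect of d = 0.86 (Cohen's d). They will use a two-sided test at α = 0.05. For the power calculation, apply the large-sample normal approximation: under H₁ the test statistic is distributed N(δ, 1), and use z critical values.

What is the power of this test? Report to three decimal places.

Power ≈ 0.708

Noncentrality parameter: δ = d·√(n/2) = 0.86 × √(17/2) = 2.5073
Two-sided α = 0.05 → critical value z_{0.025} = 1.960.
Power = Φ(δ − 1.960) + Φ(−δ − 1.960) = Φ(0.547) + Φ(-4.467) = 0.7079 + 0.0000 = 0.7079.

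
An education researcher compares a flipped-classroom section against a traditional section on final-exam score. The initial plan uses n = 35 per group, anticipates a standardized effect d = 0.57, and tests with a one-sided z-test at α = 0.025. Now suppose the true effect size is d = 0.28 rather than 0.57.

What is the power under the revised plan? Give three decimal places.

With d = 0.28: δ = d·√(n/2) = 0.28 × √(35/2) = 1.1713. Critical value z_{0.025} = 1.960.
Revised power = P(Z > 1.960 − δ) = Φ(-0.789) = 0.2152.

Power ≈ 0.215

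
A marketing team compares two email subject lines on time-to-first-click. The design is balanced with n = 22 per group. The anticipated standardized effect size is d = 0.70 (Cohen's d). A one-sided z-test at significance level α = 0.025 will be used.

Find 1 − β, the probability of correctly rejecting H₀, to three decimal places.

Power ≈ 0.641

Noncentrality parameter: δ = d·√(n/2) = 0.70 × √(22/2) = 2.3216
Critical value for a one-sided test at α = 0.025: z_α = 1.960.
Power = P(Z > 1.960 − δ) = Φ(0.362) = 0.6412.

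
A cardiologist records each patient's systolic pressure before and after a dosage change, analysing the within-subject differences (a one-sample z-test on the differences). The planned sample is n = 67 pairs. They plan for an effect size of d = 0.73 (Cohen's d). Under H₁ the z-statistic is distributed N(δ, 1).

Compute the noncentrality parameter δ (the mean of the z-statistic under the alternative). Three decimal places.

The noncentrality parameter scales effect size by the design's sample-size factor: δ = d·√n = 0.73 × √67 = 5.9753

δ ≈ 5.975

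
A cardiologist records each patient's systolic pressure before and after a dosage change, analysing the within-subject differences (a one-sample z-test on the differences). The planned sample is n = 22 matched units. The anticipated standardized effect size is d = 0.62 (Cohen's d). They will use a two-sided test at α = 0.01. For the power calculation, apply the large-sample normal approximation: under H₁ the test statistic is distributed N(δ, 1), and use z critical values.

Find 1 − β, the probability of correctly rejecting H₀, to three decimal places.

Noncentrality parameter: δ = d·√n = 0.62 × √22 = 2.9081
Critical value for a two-sided test at α = 0.01: z_{α/2} = 2.576.
Power = Φ(δ − 2.576) + Φ(−δ − 2.576) = Φ(0.332) + Φ(-5.484) = 0.6301 + 0.0000 = 0.6301.

Power ≈ 0.630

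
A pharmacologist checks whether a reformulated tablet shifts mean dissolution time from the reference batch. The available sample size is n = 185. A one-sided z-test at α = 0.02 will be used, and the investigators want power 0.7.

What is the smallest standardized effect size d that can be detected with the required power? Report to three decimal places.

d ≈ 0.190

Need Φ(δ − 2.054) = 0.7, so δ = 2.054 + 0.524 = 2.578.
δ = d·√n ⇒ d = δ/√n = 2.578/√185 = 0.1895.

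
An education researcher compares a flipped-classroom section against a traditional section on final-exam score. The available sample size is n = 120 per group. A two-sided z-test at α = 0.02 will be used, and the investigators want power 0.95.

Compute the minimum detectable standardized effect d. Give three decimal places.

d ≈ 0.513

Required noncentrality: δ = z_{0.01} + z_{0.05} = 2.326 + 1.645 = 3.971.
(Lower-tail contribution to power is negligible for δ > 0.)
δ = d·√(n/2) ⇒ d = δ/√(n/2) = 3.971/√(120/2) = 0.5127.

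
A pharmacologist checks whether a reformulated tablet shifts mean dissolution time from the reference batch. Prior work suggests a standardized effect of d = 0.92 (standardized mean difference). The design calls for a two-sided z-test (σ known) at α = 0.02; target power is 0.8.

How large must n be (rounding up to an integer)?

n = 12

Set Φ(δ − 2.326) = 0.8; then δ − 2.326 = Φ⁻¹(0.8) = 0.842, giving δ = 3.168.
(Ignoring the negligible lower-tail rejection probability gives the usual closed-form inversion.)
δ = d·√n ⇒ n = (δ/d)² = (3.168 / 0.92)² = 11.86.
Round up to the next whole unit.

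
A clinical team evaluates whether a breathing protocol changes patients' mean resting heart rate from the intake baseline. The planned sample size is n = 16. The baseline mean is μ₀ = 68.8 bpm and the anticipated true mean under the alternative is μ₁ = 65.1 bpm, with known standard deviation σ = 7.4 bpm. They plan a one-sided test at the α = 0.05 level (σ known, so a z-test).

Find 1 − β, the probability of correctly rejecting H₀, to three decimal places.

Standardized effect: d = |μ₁ − μ₀| / σ = |65.1 − 68.8| / 7.4 = 0.5000
Noncentrality parameter: δ = d·√n = 0.5000 × √16 = 2.0000
Critical value for a one-sided test at α = 0.05: z_α = 1.645.
Power = Φ(δ − 1.645) = Φ(0.355) = 0.6388.

Power ≈ 0.639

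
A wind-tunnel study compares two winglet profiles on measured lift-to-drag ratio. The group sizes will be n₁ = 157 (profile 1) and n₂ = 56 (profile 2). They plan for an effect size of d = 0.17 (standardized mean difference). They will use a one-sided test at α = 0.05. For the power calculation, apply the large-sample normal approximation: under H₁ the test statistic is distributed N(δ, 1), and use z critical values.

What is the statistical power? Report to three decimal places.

Noncentrality parameter: δ = d / √(1/n₁ + 1/n₂) = 0.17 / √(1/157 + 1/56) = 1.0922
Critical value for a one-sided test at α = 0.05: z_α = 1.645.
Power = Φ(δ − 1.645) = Φ(-0.553) = 0.2903.

Power ≈ 0.290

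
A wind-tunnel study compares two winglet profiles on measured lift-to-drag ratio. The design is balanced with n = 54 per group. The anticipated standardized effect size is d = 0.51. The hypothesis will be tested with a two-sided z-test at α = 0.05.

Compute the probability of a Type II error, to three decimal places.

Noncentrality parameter: δ = d·√(n/2) = 0.51 × √(54/2) = 2.6500
Two-sided α = 0.05 → critical value z_{0.025} = 1.960.
Power = Φ(δ − 1.960) + Φ(−δ − 1.960) = Φ(0.690) + Φ(-4.610) = 0.7549 + 0.0000 = 0.7549.
Type II error: β = 1 − power = 1 − 0.7549 = 0.2451.

β ≈ 0.245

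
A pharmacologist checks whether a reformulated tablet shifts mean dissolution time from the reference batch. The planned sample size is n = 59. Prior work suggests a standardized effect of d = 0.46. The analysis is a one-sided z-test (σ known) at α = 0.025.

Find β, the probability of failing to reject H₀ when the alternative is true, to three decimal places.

β ≈ 0.058

Noncentrality parameter: δ = d·√n = 0.46 × √59 = 3.5333
Critical value for a one-sided test at α = 0.025: z_α = 1.960.
Power = Φ(δ − 1.960) = Φ(1.573) = 0.9422.
Type II error: β = 1 − power = 1 − 0.9422 = 0.0578.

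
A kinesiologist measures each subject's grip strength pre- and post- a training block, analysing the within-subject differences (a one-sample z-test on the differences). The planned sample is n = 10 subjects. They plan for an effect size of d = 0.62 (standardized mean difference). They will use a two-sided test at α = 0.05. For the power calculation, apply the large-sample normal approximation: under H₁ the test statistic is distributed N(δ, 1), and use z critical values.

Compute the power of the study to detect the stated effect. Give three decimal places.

Noncentrality parameter: δ = d·√n = 0.62 × √10 = 1.9606
Two-sided α = 0.05 → critical value z_{0.025} = 1.960.
Power = Φ(δ − 1.960) + Φ(−δ − 1.960) = Φ(0.001) + Φ(-3.921) = 0.5003 + 0.0000 = 0.5003.

Power ≈ 0.500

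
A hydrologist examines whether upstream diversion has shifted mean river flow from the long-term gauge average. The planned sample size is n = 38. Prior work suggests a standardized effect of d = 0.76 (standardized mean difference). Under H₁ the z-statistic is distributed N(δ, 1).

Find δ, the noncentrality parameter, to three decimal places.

The noncentrality parameter scales effect size by the design's sample-size factor: δ = d·√n = 0.76 × √38 = 4.6850

δ ≈ 4.685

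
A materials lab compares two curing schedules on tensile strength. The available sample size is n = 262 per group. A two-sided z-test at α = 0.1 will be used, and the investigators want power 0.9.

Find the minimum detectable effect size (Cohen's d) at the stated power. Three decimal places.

Required noncentrality: δ = z_{0.05} + z_{0.10} = 1.645 + 1.282 = 2.926.
(The second rejection-region term Φ(−δ − z_{α/2}) is negligible and dropped.)
δ = d·√(n/2) ⇒ d = δ/√(n/2) = 2.926/√(262/2) = 0.2557.

d ≈ 0.256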